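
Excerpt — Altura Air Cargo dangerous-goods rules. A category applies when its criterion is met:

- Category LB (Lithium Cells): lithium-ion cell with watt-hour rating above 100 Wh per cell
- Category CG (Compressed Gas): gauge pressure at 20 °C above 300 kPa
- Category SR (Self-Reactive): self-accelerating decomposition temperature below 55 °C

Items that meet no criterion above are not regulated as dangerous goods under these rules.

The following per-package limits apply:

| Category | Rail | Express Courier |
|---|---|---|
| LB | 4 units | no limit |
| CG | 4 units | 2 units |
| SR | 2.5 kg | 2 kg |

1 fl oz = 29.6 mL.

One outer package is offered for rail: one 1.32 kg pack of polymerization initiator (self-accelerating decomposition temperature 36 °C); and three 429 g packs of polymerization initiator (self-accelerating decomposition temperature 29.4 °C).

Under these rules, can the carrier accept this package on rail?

With self-accelerating decomposition temperature 36 °C (< 55 °C), the polymerization initiator falls in Category SR.
With self-accelerating decomposition temperature 29.4 °C (< 55 °C), the polymerization initiator falls in Category SR.
Total Category SR: 1.32 kg + (three 429 g packs = 1.287 kg) = 2.607 kg.
That exceeds the Category SR rail limit of 2.5 kg.

No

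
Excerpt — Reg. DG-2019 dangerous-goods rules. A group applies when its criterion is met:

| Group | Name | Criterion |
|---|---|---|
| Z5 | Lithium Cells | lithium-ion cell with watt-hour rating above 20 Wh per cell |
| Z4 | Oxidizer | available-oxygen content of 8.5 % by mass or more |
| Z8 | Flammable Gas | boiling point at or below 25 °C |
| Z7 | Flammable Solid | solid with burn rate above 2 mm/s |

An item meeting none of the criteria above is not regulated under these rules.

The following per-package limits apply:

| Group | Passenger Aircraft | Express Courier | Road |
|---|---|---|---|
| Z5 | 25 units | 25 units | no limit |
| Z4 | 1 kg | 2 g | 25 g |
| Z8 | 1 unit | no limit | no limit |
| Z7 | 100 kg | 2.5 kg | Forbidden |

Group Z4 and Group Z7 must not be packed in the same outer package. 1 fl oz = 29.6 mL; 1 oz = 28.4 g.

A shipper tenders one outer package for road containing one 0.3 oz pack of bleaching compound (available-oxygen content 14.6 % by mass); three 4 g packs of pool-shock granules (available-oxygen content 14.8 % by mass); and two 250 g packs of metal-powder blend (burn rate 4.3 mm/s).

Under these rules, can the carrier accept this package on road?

No

The bleaching compound has available-oxygen content 14.6 % by mass, which is ≥ 8.5 % by mass, so it is Group Z4 (Oxidizer).
Available-oxygen content 14.8 % by mass meets the Group Z4 criterion (Oxidizer), so the pool-shock granules are Group Z4.
The metal-powder blend has burn rate 4.3 mm/s, which is > 2 mm/s, so it is Group Z7 (Flammable Solid).
Total Group Z4: (one 0.3 oz pack = 8.52 g) + (three 4 g packs = 12 g) = 20.52 g.
That is within the Group Z4 road limit of 25 g.
Group Z7 quantity: two 250 g packs = 500 g.
Group Z7 is Forbidden by road.
Group Z4 and Group Z7 may not share an outer package.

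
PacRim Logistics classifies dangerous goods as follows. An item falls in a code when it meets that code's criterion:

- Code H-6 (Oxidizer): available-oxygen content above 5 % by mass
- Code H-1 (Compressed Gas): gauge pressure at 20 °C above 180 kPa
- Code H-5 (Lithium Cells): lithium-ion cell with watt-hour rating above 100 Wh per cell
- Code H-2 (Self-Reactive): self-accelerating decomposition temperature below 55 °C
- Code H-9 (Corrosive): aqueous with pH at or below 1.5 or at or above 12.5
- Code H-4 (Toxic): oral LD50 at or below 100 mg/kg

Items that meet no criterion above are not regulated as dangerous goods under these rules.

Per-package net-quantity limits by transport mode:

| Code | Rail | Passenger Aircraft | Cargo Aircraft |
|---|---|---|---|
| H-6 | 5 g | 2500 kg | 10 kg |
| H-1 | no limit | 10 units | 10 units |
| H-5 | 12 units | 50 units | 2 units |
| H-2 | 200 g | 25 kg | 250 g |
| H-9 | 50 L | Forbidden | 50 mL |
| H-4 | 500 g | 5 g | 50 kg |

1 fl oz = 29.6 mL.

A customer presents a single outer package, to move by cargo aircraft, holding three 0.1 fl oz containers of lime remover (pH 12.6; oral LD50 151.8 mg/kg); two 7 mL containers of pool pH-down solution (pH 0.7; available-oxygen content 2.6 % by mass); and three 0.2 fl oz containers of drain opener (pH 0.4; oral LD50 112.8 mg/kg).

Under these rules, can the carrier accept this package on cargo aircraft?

Yes

Lime remover: pH 12.6 ≥ 12.5 → Code H-9 (Corrosive).
Pool pH-down solution: pH 0.7 ≤ 1.5 → Code H-9 (Corrosive).
Drain opener: pH 0.4 ≤ 1.5 → Code H-9 (Corrosive).
Code H-9 net quantity: (three 0.1 fl oz containers = 8.88 mL) + (two 7 mL containers = 14 mL) + (three 0.2 fl oz containers = 17.76 mL) = 40.64 mL.
40.64 mL is within the cargo aircraft limit of 50 mL for Code H-9.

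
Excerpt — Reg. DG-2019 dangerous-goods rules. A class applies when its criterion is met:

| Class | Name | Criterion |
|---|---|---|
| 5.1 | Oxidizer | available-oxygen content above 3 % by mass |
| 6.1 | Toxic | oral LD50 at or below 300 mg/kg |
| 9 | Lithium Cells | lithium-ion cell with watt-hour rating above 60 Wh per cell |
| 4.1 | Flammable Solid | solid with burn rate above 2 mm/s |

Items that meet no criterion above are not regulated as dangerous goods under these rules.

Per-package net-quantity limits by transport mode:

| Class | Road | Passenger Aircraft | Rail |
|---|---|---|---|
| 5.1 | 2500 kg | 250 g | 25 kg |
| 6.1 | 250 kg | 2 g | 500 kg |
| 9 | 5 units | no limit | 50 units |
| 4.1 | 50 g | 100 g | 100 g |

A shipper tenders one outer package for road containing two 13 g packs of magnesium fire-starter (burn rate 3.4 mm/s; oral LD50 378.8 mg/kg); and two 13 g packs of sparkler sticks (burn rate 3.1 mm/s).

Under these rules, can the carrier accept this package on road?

Burn rate 3.4 mm/s meets the Class 4.1 criterion (Flammable Solid), so the magnesium fire-starter is Class 4.1.
Sparkler sticks: burn rate 3.1 mm/s > 2 mm/s → Class 4.1 (Flammable Solid).
Total Class 4.1: (two 13 g packs = 26 g) + (two 13 g packs = 26 g) = 52 g.
52 g exceeds the road limit of 50 g for Class 4.1.

No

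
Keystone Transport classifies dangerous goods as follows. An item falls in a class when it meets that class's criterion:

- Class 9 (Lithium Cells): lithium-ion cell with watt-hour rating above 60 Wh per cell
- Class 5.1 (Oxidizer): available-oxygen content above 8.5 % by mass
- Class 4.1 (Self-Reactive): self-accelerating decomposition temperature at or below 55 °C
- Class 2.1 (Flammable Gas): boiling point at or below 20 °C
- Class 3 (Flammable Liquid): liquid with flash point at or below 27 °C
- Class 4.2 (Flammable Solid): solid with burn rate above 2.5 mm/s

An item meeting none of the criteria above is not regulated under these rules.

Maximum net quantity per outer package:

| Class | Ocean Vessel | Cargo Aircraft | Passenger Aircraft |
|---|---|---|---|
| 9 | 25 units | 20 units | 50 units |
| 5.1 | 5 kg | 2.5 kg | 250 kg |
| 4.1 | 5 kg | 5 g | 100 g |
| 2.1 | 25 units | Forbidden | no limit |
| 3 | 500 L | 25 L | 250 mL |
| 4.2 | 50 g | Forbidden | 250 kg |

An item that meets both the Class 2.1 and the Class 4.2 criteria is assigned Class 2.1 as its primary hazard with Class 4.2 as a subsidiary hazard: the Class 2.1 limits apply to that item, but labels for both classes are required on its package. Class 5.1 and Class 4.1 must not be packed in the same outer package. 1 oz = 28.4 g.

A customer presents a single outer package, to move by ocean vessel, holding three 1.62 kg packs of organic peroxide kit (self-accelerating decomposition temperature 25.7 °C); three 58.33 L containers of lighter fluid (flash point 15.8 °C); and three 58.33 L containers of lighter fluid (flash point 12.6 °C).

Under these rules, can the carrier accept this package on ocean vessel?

The organic peroxide kit has self-accelerating decomposition temperature 25.7 °C, which is ≤ 55 °C, so it is Class 4.1 (Self-Reactive).
Flash point 15.8 °C meets the Class 3 criterion (Flammable Liquid), so the lighter fluid is Class 3.
Lighter fluid: flash point 12.6 °C ≤ 27 °C → Class 3 (Flammable Liquid).
Class 3 net quantity: (three 58.33 L containers = 174.99 L) + (three 58.33 L containers = 174.99 L) = 349.98 L.
349.98 L ≤ 500 L (ocean vessel limit, Class 3) — within limit.
Class 4.1 quantity: three 1.62 kg packs = 4.86 kg.
4.86 kg is within the ocean vessel limit of 5 kg for Class 4.1.
The segregation rule (Class 5.1 with Class 4.1) does not apply to Class 3 with Class 4.1.
Every hazard class is within its ocean vessel limit and no segregation rule is violated.

Yes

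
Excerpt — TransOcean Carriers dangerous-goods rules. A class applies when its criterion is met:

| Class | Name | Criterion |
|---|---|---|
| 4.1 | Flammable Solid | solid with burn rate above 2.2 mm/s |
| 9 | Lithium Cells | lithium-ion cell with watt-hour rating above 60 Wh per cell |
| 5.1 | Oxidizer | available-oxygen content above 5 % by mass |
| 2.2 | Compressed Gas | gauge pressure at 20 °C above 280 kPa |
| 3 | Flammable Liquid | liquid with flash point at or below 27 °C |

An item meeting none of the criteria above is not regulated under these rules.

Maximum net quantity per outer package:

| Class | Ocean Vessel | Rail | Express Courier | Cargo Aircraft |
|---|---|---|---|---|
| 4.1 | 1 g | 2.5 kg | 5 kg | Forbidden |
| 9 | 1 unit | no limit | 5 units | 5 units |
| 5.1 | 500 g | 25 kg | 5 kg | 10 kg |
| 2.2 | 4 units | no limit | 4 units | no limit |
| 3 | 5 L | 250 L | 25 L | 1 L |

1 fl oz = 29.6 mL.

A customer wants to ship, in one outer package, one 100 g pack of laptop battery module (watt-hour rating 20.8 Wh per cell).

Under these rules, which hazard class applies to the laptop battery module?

watt-hour rating 20.8 Wh per cell is not above 60 Wh per cell, so Class 9 does not apply.
No criterion is met, so the item is not regulated.

Not regulated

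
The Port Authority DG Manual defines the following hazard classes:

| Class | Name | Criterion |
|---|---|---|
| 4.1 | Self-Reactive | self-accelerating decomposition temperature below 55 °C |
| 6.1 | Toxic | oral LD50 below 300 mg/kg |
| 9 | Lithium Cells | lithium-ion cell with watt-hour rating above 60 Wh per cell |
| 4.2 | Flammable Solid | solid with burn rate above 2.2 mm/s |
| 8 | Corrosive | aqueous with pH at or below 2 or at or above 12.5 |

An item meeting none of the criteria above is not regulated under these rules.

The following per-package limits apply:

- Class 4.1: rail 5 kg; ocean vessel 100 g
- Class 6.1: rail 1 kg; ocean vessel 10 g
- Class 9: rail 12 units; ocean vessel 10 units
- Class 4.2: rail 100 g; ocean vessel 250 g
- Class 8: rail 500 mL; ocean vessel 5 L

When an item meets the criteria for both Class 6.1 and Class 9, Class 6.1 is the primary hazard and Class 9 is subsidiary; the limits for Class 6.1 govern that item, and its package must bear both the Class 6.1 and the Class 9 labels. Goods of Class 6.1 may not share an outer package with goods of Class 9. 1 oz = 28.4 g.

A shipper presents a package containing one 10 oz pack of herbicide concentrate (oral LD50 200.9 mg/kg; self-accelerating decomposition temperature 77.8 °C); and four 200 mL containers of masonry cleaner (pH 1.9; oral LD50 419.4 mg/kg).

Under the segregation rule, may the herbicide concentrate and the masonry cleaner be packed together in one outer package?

Herbicide concentrate: oral LD50 200.9 mg/kg < 300 mg/kg → Class 6.1 (Toxic).
With pH 1.9 (≤ 2), the masonry cleaner falls in Class 8.
No segregation rule bars Class 6.1 with Class 8.

Yes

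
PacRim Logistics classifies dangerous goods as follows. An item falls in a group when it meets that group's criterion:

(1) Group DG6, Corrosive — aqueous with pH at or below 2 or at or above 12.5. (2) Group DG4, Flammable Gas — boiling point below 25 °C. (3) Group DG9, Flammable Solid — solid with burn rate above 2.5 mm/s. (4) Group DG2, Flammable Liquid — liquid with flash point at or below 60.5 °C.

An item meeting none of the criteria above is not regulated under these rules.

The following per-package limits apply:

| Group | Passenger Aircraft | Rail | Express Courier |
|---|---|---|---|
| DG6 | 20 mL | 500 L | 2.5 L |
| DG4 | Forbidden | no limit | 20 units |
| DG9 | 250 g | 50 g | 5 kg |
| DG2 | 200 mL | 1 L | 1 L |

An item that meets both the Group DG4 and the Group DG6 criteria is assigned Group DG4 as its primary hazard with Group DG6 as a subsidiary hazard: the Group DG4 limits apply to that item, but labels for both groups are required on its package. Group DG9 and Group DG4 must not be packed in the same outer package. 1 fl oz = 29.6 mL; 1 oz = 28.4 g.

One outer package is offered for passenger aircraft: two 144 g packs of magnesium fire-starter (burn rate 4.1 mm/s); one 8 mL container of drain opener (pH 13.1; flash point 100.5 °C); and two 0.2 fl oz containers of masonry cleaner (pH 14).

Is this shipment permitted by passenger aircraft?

The magnesium fire-starter has burn rate 4.1 mm/s, which is > 2.5 mm/s, so it is Group DG9 (Flammable Solid).
With pH 13.1 (≥ 12.5), the drain opener falls in Group DG6.
Masonry cleaner: pH 14 ≥ 12.5 → Group DG6 (Corrosive).
Total Group DG6: 8 mL + (two 0.2 fl oz containers = 11.84 mL) = 19.84 mL.
19.84 mL is within the passenger aircraft limit of 20 mL for Group DG6.
Group DG9 quantity: two 144 g packs = 288 g.
288 g exceeds the passenger aircraft limit of 250 g for Group DG9.
The segregation rule (Group DG9 with Group DG4) does not apply to Group DG6 with Group DG9.

No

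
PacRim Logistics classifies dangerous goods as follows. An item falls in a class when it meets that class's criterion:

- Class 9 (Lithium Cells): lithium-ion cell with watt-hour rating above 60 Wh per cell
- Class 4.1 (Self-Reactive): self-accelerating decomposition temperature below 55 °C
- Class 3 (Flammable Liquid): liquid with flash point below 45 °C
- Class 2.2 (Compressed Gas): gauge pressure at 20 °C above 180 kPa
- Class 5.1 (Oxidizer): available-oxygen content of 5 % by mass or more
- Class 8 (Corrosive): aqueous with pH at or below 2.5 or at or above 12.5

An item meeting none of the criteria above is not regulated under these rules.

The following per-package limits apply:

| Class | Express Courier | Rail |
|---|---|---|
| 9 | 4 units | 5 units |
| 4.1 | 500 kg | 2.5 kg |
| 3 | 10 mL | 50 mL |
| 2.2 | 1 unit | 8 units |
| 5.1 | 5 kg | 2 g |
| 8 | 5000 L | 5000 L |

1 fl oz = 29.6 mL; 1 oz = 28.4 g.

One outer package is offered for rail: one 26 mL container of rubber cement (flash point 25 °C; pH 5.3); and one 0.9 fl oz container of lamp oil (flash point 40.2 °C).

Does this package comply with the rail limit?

The rubber cement has flash point 25 °C, which is < 45 °C, so it is Class 3 (Flammable Liquid).
Flash point 40.2 °C meets the Class 3 criterion (Flammable Liquid), so the lamp oil is Class 3.
Class 3 net quantity: 26 mL + (one 0.9 fl oz container = 26.64 mL) = 52.64 mL.
52.64 mL exceeds the rail limit of 50 mL for Class 3.

No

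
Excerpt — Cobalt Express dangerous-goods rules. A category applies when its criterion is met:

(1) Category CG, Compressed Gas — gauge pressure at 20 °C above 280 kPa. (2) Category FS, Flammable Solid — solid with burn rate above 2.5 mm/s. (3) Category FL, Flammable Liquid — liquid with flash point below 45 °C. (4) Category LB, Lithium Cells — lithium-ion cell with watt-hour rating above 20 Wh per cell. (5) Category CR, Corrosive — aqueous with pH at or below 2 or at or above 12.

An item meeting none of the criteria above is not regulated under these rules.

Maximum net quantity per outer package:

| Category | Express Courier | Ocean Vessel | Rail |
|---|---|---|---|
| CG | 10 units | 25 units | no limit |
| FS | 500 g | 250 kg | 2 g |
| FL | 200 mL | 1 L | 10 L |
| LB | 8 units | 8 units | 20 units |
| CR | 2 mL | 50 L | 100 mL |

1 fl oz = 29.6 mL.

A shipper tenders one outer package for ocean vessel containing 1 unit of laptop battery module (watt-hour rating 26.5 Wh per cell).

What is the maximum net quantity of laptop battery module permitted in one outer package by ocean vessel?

Watt-hour rating 26.5 Wh per cell meets the Category LB criterion (Lithium Cells), so the laptop battery module is Category LB.
The ocean vessel limit for Category LB is 8 units.

8 units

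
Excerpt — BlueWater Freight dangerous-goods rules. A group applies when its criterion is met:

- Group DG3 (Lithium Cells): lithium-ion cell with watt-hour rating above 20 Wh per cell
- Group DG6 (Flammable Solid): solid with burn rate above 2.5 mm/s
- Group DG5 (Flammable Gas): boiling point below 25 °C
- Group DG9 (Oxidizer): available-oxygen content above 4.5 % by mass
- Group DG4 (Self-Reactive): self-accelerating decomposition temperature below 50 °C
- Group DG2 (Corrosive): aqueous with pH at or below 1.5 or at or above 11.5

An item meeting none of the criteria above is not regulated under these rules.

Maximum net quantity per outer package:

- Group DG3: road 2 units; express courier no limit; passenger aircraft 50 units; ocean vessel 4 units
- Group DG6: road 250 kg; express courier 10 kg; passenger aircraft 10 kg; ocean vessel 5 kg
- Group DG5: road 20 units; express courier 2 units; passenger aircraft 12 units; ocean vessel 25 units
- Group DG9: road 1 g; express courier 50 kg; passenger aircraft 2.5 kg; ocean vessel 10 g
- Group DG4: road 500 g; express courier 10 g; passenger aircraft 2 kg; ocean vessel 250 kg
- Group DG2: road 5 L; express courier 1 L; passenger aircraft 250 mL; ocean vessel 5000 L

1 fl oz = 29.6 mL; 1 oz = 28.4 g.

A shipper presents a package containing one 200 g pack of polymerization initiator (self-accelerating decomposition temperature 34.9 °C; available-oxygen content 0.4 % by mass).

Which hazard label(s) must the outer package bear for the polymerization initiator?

Group DG4

Polymerization initiator: self-accelerating decomposition temperature 34.9 °C < 50 °C → Group DG4 (Self-Reactive).
Only the Group DG4 label is required.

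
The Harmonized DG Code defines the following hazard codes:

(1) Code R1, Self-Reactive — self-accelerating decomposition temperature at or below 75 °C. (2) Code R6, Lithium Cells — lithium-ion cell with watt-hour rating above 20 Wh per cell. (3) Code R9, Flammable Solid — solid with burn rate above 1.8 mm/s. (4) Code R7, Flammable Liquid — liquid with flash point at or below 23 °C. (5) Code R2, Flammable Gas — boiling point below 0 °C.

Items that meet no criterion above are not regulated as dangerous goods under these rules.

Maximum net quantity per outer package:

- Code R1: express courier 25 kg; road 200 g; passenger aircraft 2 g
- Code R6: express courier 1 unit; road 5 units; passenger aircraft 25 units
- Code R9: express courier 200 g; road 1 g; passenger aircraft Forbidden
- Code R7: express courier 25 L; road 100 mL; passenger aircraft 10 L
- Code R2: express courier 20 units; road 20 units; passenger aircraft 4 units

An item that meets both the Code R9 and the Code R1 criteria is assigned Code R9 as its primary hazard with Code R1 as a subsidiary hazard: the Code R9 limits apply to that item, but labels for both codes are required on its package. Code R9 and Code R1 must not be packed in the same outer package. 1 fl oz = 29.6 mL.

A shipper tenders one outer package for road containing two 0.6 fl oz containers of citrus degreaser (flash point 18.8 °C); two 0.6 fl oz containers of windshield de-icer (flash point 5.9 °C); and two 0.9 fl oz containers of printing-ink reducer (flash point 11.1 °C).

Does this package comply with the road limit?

With flash point 18.8 °C (≤ 23 °C), the citrus degreaser falls in Code R7.
With flash point 5.9 °C (≤ 23 °C), the windshield de-icer falls in Code R7.
The printing-ink reducer has flash point 11.1 °C, which is ≤ 23 °C, so it is Code R7 (Flammable Liquid).
Code R7 net quantity: (two 0.6 fl oz containers = 35.52 mL) + (two 0.6 fl oz containers = 35.52 mL) + (two 0.9 fl oz containers = 53.28 mL) = 124.32 mL.
124.32 mL exceeds the road limit of 100 mL for Code R7.

No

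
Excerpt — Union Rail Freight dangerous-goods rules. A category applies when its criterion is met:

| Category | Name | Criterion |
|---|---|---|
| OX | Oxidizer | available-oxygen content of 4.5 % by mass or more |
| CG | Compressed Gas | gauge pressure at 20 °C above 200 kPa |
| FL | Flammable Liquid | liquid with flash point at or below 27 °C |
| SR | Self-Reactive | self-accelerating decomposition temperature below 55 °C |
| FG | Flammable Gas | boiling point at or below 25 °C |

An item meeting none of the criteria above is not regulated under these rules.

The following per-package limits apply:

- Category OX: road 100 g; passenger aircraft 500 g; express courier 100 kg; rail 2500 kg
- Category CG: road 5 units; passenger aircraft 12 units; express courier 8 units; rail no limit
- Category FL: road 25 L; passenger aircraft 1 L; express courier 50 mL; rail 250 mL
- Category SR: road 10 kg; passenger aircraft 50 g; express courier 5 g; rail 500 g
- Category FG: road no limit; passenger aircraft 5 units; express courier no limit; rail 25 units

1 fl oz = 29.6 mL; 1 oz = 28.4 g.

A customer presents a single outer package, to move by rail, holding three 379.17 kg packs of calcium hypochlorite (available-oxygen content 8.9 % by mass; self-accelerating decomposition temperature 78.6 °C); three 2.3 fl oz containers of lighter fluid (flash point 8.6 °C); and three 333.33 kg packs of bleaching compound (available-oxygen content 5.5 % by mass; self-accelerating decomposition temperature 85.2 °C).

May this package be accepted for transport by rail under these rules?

Available-oxygen content 8.9 % by mass meets the Category OX criterion (Oxidizer), so the calcium hypochlorite is Category OX.
Lighter fluid: flash point 8.6 °C ≤ 27 °C → Category FL (Flammable Liquid).
The bleaching compound has available-oxygen content 5.5 % by mass, which is ≥ 4.5 % by mass, so it is Category OX (Oxidizer).
Total Category OX: (three 379.17 kg packs = 1137.51 kg) + (three 333.33 kg packs = 999.99 kg) = 2137.5 kg.
That is within the Category OX rail limit of 2500 kg.
Category FL quantity: three 2.3 fl oz containers = 204.24 mL.
That is within the Category FL rail limit of 250 mL.
Every hazard category is within its rail limit and no segregation rule is violated.

Yes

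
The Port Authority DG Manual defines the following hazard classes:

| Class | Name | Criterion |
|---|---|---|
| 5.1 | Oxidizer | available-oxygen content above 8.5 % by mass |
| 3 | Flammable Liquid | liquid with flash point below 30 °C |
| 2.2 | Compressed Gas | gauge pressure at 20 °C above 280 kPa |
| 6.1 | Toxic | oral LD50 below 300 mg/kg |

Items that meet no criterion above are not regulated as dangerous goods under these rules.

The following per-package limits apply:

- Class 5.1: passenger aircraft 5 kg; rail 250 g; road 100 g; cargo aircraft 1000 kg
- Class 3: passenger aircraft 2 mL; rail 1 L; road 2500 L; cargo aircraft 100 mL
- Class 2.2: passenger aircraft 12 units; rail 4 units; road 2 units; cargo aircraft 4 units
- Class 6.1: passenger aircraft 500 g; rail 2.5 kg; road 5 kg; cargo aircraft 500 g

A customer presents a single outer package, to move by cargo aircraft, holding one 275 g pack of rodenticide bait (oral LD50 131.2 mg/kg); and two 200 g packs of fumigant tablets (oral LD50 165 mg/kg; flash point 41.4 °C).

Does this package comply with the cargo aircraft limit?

With oral LD50 131.2 mg/kg (< 300 mg/kg), the rodenticide bait falls in Class 6.1.
The fumigant tablets have oral LD50 165 mg/kg, which is < 300 mg/kg, so they are Class 6.1 (Toxic).
Total Class 6.1: 275 g + (two 200 g packs = 400 g) = 675 g.
675 g > 500 g (cargo aircraft limit, Class 6.1) — over the limit.

No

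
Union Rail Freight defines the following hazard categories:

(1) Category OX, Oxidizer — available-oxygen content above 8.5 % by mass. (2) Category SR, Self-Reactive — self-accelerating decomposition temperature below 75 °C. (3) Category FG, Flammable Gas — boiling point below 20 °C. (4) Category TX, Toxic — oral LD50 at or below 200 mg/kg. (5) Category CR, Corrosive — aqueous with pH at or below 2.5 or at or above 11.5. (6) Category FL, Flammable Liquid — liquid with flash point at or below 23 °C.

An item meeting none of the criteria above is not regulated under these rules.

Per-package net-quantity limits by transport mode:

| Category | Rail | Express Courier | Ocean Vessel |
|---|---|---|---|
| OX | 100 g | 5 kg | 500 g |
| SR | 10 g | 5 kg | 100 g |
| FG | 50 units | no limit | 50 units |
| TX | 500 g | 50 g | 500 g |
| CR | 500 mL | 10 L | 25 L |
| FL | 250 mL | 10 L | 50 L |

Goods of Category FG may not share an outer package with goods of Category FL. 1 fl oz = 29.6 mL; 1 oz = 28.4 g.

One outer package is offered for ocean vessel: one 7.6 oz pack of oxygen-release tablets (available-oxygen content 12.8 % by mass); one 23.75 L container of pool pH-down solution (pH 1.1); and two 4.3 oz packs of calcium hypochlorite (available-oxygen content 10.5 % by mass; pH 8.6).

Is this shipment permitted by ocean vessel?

Yes

Oxygen-release tablets: available-oxygen content 12.8 % by mass > 8.5 % by mass → Category OX (Oxidizer).
pH 1.1 meets the Category CR criterion (Corrosive), so the pool pH-down solution is Category CR.
With available-oxygen content 10.5 % by mass (> 8.5 % by mass), the calcium hypochlorite falls in Category OX.
Category OX net quantity: (one 7.6 oz pack = 215.84 g) + (two 4.3 oz packs = 244.24 g) = 460.08 g.
460.08 g ≤ 500 g (ocean vessel limit, Category OX) — within limit.
Category CR quantity: 23.75 L.
That is within the Category CR ocean vessel limit of 25 L.
The segregation rule (Category FG with Category FL) does not apply to Category OX with Category CR.
Every hazard category is within its ocean vessel limit and no segregation rule is violated.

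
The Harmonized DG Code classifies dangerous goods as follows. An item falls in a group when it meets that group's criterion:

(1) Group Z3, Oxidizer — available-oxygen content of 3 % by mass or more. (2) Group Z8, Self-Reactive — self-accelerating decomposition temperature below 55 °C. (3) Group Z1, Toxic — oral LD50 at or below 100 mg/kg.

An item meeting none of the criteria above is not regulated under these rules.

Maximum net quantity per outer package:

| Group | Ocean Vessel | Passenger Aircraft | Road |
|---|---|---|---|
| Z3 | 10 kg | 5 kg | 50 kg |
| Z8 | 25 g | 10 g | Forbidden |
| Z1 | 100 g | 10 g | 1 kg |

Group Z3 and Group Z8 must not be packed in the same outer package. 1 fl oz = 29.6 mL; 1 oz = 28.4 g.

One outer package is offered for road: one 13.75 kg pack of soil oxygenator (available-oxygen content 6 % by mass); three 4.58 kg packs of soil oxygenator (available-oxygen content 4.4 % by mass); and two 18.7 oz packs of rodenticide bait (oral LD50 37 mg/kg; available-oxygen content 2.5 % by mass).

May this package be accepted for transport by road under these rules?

With available-oxygen content 6 % by mass (≥ 3 % by mass), the soil oxygenator falls in Group Z3.
With available-oxygen content 4.4 % by mass (≥ 3 % by mass), the soil oxygenator falls in Group Z3.
The rodenticide bait has oral LD50 37 mg/kg, which is ≤ 100 mg/kg, so it is Group Z1 (Toxic).
Group Z1 quantity: two 18.7 oz packs = 1062.16 g.
1062.16 g exceeds the road limit of 1 kg for Group Z1.
Total Group Z3: 13.75 kg + (three 4.58 kg packs = 13.74 kg) = 27.49 kg.
27.49 kg ≤ 50 kg (road limit, Group Z3) — within limit.
The segregation rule (Group Z3 with Group Z8) does not apply to Group Z1 with Group Z3.

No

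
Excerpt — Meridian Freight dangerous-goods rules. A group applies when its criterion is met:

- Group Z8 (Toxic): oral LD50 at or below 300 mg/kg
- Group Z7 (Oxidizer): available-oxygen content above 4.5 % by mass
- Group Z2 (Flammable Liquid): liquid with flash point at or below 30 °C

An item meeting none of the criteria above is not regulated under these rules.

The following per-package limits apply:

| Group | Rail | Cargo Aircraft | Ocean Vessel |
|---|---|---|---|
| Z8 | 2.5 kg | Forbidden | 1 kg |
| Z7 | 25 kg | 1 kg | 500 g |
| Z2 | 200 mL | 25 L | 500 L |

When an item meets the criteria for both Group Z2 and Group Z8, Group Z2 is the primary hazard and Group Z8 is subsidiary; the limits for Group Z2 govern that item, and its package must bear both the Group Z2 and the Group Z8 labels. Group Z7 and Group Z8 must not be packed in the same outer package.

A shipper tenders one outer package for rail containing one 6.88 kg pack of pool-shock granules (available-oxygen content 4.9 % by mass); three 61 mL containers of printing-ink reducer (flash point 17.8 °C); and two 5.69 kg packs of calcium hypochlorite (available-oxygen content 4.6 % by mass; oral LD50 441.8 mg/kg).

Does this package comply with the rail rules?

The pool-shock granules have available-oxygen content 4.9 % by mass, which is > 4.5 % by mass, so they are Group Z7 (Oxidizer).
Flash point 17.8 °C meets the Group Z2 criterion (Flammable Liquid), so the printing-ink reducer is Group Z2.
Calcium hypochlorite: available-oxygen content 4.6 % by mass > 4.5 % by mass → Group Z7 (Oxidizer).
Total Group Z7: 6.88 kg + (two 5.69 kg packs = 11.38 kg) = 18.26 kg.
18.26 kg ≤ 25 kg (rail limit, Group Z7) — within limit.
Group Z2 quantity: three 61 mL containers = 183 mL.
183 mL is within the rail limit of 200 mL for Group Z2.
The segregation rule (Group Z7 with Group Z8) does not apply to Group Z7 with Group Z2.
Every hazard group is within its rail limit and no segregation rule is violated.

Yes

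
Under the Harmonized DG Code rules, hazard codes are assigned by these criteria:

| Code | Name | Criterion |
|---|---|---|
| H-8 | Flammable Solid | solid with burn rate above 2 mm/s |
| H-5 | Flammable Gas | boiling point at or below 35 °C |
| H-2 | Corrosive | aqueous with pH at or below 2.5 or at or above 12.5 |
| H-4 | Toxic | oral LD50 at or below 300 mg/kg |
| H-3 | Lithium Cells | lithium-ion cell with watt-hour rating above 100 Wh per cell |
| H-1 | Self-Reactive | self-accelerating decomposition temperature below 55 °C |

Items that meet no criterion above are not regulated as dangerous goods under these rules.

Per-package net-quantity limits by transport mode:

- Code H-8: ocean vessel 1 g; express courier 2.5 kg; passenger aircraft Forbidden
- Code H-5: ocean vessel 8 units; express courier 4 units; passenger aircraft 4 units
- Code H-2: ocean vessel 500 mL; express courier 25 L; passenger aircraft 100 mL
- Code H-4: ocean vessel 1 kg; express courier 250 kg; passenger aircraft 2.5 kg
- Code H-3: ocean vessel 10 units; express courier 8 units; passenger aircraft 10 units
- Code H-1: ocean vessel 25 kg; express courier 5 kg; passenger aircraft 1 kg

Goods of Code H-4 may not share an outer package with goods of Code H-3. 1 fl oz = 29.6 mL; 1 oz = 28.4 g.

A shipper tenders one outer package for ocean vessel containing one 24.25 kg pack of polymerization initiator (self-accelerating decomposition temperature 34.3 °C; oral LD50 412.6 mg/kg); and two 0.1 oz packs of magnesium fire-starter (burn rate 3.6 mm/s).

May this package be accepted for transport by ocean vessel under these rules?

No

Polymerization initiator: self-accelerating decomposition temperature 34.3 °C < 55 °C → Code H-1 (Self-Reactive).
Burn rate 3.6 mm/s meets the Code H-8 criterion (Flammable Solid), so the magnesium fire-starter is Code H-8.
Code H-8 quantity: two 0.1 oz packs = 5.68 g.
That exceeds the Code H-8 ocean vessel limit of 1 g.
Code H-1 quantity: 24.25 kg.
24.25 kg is within the ocean vessel limit of 25 kg for Code H-1.
The segregation rule (Code H-4 with Code H-3) does not apply to Code H-8 with Code H-1.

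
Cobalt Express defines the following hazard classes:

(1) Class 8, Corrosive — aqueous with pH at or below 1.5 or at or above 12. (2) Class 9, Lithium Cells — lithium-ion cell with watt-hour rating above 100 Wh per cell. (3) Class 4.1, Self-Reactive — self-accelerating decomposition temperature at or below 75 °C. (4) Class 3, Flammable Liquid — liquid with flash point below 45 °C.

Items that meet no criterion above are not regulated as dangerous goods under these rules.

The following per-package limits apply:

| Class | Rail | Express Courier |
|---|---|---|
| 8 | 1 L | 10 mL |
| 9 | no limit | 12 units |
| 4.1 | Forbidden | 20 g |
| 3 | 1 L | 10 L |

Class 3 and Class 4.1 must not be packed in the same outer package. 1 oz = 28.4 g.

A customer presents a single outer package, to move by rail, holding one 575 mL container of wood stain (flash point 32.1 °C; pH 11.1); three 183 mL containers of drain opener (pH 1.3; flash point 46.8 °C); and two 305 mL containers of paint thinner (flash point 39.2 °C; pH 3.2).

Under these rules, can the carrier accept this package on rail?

No

Wood stain: flash point 32.1 °C < 45 °C → Class 3 (Flammable Liquid).
pH 1.3 meets the Class 8 criterion (Corrosive), so the drain opener is Class 8.
The paint thinner has flash point 39.2 °C, which is < 45 °C, so it is Class 3 (Flammable Liquid).
Class 3 net quantity: 575 mL + (two 305 mL containers = 610 mL) = 1.185 L.
1.185 L > 1 L (rail limit, Class 3) — over the limit.
Class 8 quantity: three 183 mL containers = 549 mL.
549 mL is within the rail limit of 1 L for Class 8.
The segregation rule (Class 3 with Class 4.1) does not apply to Class 3 with Class 8.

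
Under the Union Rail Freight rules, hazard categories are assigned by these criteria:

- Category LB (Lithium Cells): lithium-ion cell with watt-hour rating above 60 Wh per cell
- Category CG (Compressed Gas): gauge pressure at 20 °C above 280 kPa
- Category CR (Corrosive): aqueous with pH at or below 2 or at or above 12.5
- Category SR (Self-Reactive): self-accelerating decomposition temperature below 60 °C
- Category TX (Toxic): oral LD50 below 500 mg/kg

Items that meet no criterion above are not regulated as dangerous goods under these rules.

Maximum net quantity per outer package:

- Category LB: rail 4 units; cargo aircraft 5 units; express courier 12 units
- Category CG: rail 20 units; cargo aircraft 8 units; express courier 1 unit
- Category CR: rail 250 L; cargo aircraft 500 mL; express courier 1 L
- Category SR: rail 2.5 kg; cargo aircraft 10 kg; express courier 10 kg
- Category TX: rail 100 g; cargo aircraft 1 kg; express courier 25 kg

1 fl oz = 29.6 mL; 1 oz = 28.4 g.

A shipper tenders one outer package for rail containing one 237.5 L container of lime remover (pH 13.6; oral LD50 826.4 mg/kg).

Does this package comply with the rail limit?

The lime remover has pH 13.6, which is ≥ 12.5, so it is Category CR (Corrosive).
Category CR quantity: 237.5 L.
237.5 L is within the rail limit of 250 L for Category CR.

Yes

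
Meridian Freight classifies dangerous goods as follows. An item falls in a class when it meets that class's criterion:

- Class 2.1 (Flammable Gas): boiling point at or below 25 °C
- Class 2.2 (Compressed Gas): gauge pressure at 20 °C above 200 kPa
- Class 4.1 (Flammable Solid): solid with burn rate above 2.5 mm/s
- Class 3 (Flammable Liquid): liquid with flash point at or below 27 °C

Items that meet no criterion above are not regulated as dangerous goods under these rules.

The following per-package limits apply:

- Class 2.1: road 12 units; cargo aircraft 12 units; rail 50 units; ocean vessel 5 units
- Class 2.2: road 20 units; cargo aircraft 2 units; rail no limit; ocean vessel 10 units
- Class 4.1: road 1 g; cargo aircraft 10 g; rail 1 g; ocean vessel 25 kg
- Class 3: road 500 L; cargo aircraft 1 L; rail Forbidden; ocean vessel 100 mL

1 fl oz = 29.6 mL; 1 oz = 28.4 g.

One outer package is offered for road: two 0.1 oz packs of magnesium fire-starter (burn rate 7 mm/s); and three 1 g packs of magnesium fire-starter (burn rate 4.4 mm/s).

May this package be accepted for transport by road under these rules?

No

Burn rate 7 mm/s meets the Class 4.1 criterion (Flammable Solid), so the magnesium fire-starter is Class 4.1.
Burn rate 4.4 mm/s meets the Class 4.1 criterion (Flammable Solid), so the magnesium fire-starter is Class 4.1.
Total Class 4.1: (two 0.1 oz packs = 5.68 g) + (three 1 g packs = 3 g) = 8.68 g.
That exceeds the Class 4.1 road limit of 1 g.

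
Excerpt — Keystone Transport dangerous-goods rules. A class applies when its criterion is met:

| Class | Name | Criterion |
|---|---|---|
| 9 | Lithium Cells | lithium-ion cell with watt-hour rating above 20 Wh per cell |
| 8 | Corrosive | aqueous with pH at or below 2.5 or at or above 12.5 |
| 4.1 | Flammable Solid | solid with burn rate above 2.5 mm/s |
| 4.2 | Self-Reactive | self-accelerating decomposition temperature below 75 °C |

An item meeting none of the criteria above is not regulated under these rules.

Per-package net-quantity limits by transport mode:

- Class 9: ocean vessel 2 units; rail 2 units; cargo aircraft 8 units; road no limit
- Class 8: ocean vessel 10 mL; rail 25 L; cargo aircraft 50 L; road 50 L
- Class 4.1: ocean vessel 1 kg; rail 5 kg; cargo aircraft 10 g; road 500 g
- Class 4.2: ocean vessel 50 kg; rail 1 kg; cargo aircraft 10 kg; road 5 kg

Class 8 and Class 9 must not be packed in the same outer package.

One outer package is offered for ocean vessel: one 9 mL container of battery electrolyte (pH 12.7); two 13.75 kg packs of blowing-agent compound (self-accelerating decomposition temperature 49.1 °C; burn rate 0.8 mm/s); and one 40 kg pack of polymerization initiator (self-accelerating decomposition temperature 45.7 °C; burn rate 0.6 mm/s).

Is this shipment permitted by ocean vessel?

With pH 12.7 (≥ 12.5), the battery electrolyte falls in Class 8.
Blowing-agent compound: self-accelerating decomposition temperature 49.1 °C < 75 °C → Class 4.2 (Self-Reactive).
With self-accelerating decomposition temperature 45.7 °C (< 75 °C), the polymerization initiator falls in Class 4.2.
Total Class 4.2: (two 13.75 kg packs = 27.5 kg) + 40 kg = 67.5 kg.
That exceeds the Class 4.2 ocean vessel limit of 50 kg.
Class 8 quantity: 9 mL.
9 mL is within the ocean vessel limit of 10 mL for Class 8.
The segregation rule (Class 8 with Class 9) does not apply to Class 4.2 with Class 8.

No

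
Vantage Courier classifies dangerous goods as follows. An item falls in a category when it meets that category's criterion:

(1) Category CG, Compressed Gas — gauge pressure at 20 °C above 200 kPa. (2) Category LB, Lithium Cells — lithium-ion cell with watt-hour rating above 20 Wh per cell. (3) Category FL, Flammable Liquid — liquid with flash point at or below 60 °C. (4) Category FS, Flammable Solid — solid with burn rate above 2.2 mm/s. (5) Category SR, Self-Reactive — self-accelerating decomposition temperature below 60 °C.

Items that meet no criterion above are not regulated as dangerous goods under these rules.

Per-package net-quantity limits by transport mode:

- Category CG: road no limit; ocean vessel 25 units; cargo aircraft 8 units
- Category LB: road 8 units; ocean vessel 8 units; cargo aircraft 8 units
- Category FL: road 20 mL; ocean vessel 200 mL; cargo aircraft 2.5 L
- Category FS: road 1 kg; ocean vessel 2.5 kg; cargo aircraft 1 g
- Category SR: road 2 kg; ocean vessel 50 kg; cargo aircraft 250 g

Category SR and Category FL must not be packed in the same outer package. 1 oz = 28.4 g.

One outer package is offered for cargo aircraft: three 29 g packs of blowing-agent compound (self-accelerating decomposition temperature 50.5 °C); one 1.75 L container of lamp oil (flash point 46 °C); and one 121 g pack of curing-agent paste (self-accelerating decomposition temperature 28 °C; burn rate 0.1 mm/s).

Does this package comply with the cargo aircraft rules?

Self-accelerating decomposition temperature 50.5 °C meets the Category SR criterion (Self-Reactive), so the blowing-agent compound is Category SR.
Lamp oil: flash point 46 °C ≤ 60 °C → Category FL (Flammable Liquid).
Self-accelerating decomposition temperature 28 °C meets the Category SR criterion (Self-Reactive), so the curing-agent paste is Category SR.
Category SR net quantity: (three 29 g packs = 87 g) + 121 g = 208 g.
208 g is within the cargo aircraft limit of 250 g for Category SR.
Category FL quantity: 1.75 L.
1.75 L ≤ 2.5 L (cargo aircraft limit, Category FL) — within limit.
Category SR and Category FL may not share an outer package.

No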